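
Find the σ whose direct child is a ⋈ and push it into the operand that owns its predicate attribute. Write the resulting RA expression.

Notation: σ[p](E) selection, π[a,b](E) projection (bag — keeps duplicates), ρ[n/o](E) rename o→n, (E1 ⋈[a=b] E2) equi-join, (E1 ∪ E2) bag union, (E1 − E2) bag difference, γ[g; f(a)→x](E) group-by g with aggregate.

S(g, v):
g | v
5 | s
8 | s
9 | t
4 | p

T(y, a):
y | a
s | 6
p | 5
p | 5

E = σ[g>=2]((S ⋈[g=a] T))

σ filters on g, owned by the left side.
E' = (σ[g>=2](S) ⋈[g=a] T)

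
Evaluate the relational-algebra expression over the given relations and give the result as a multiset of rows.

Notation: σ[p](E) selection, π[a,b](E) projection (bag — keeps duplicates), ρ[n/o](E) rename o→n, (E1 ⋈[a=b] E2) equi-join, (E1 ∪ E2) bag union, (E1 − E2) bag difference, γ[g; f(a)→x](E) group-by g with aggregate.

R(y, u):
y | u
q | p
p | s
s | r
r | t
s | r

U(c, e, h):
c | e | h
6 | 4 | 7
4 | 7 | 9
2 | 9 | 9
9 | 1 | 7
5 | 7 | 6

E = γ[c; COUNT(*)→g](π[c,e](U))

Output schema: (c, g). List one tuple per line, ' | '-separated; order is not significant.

Stepwise |·|:
  U → 5
  π[c,e](U) → 5
  γ[c; COUNT(*)→g](π[c,e](U)) → 5

== RESULT ==
c | g
2 | 1
4 | 1
5 | 1
6 | 1
9 | 1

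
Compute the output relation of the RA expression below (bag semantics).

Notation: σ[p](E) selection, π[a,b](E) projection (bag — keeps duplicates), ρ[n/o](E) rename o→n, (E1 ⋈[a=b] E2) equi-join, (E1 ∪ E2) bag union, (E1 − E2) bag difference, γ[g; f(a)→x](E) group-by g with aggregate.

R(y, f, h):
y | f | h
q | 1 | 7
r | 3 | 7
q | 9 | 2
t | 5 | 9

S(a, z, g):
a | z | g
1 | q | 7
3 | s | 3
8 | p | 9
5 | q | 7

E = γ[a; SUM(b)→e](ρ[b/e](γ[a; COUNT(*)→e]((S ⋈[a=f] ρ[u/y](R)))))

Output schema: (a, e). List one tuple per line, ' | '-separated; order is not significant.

Per-node cardinality:
  S → 4
  R → 4
  ρ[u/y](R) → 4
  (S ⋈[a=f] ρ[u/y](R)) → 3
  γ[a; COUNT(*)→e]((S ⋈[a=f] ρ[u/y](R))) → 3
  ρ[b/e](γ[a; COUNT(*)→e]((S ⋈[a=f] ρ[u/y](R)))) → 3
  γ[a; SUM(b)→e](ρ[b/e](γ[a; COUNT(*)→e]((S ⋈[a=f] ρ[u/y](R))))) → 3

== RESULT ==
a | e
1 | 1
3 | 1
5 | 1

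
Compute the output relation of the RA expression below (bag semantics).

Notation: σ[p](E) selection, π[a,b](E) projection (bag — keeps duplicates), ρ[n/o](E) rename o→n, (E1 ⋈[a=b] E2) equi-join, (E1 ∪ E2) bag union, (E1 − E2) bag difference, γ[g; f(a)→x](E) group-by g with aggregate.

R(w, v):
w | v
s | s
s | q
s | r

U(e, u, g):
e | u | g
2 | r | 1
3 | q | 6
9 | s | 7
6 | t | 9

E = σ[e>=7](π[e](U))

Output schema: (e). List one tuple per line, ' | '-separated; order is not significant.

Per-node cardinality:
  U → 4
  π[e](U) → 4
  σ[e>=7](π[e](U)) → 1

== RESULT ==
e
9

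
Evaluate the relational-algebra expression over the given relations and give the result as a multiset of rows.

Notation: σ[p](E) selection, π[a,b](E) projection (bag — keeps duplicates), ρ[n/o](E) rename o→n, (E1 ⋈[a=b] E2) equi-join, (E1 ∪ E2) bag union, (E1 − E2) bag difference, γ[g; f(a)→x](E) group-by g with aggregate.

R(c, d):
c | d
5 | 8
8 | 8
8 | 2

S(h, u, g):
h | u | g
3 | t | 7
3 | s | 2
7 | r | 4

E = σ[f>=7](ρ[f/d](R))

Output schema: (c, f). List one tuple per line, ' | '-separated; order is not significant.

Per-node cardinality:
  R → 3
  ρ[f/d](R) → 3
  σ[f>=7](ρ[f/d](R)) → 2

== RESULT ==
c | f
5 | 8
8 | 8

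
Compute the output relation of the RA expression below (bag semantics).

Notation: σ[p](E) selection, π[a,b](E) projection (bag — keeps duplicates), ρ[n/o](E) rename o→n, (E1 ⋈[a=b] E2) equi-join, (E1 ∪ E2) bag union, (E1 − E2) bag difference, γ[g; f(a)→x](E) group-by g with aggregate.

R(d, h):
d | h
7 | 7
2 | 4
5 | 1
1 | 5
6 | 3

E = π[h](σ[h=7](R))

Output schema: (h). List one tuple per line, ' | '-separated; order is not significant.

Row counts bottom-up:
  R → 5
  σ[h=7](R) → 1
  π[h](σ[h=7](R)) → 1

== RESULT ==
h
7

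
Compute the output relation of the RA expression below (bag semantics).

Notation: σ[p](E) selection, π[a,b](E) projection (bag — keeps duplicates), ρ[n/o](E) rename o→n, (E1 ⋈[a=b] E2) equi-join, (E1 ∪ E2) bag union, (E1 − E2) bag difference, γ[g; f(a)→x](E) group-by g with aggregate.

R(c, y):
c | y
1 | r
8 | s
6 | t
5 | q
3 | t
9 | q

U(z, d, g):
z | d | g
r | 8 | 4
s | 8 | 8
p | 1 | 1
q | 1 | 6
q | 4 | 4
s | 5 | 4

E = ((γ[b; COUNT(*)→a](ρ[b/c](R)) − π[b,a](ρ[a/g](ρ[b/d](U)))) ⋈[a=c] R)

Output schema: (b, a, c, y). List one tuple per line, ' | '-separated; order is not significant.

Per-node cardinality:
  R → 6
  ρ[b/c](R) → 6
  γ[b; COUNT(*)→a](ρ[b/c](R)) → 6
  U → 6
  ρ[b/d](U) → 6
  ρ[a/g](ρ[b/d](U)) → 6
  π[b,a](ρ[a/g](ρ[b/d](U))) → 6
  (γ[b; COUNT(*)→a](ρ[b/c](R)) − π[b,a](ρ[a/g](ρ[b/d](U)))) → 5
  R → 6
  ((γ[b; COUNT(*)→a](ρ[b/c](R)) − π[b,a](ρ[a/g](ρ[b/d](U)))) ⋈[a=c] R) → 5

== RESULT ==
b | a | c | y
3 | 1 | 1 | r
5 | 1 | 1 | r
6 | 1 | 1 | r
8 | 1 | 1 | r
9 | 1 | 1 | r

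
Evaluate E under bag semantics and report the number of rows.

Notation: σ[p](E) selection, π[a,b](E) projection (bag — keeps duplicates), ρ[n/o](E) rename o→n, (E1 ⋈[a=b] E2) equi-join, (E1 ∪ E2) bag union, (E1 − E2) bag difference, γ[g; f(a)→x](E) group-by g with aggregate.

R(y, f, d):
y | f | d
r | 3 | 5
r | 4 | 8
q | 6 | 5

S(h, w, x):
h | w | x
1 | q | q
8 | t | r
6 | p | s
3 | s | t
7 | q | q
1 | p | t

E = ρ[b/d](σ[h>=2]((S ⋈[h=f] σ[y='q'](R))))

Subexpression sizes:
  S → 6
  R → 3
  σ[y='q'](R) → 1
  (S ⋈[h=f] σ[y='q'](R)) → 1
  σ[h>=2]((S ⋈[h=f] σ[y='q'](R))) → 1
  ρ[b/d](σ[h>=2]((S ⋈[h=f] σ[y='q'](R)))) → 1

|E| = 1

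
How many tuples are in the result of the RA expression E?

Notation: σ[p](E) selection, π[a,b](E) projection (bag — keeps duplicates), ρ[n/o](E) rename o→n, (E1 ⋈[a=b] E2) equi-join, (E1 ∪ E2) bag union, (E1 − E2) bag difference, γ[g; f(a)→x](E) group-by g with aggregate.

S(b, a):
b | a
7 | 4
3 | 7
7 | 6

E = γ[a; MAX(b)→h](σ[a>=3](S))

Subexpression sizes:
  S → 3
  σ[a>=3](S) → 3
  γ[a; MAX(b)→h](σ[a>=3](S)) → 3

|E| = 3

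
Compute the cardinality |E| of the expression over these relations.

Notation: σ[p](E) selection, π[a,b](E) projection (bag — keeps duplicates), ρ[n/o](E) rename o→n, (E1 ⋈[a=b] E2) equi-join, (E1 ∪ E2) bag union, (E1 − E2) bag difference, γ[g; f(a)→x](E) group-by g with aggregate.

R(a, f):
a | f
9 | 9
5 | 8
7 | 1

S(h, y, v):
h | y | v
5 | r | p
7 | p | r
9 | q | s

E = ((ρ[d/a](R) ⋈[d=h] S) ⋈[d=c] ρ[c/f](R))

Row counts bottom-up:
  R → 3
  ρ[d/a](R) → 3
  S → 3
  (ρ[d/a](R) ⋈[d=h] S) → 3
  R → 3
  ρ[c/f](R) → 3
  ((ρ[d/a](R) ⋈[d=h] S) ⋈[d=c] ρ[c/f](R)) → 1

|E| = 1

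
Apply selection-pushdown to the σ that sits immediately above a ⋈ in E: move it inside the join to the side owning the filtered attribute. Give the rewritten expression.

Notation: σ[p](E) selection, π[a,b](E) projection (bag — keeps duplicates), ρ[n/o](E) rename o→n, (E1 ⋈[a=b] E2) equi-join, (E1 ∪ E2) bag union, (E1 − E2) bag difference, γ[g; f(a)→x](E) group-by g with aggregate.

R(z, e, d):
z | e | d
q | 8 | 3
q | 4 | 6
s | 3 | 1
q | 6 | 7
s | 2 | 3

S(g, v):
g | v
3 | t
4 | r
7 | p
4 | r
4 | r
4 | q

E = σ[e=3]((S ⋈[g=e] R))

σ filters on e, owned by the right side.
E' = (S ⋈[g=e] σ[e=3](R))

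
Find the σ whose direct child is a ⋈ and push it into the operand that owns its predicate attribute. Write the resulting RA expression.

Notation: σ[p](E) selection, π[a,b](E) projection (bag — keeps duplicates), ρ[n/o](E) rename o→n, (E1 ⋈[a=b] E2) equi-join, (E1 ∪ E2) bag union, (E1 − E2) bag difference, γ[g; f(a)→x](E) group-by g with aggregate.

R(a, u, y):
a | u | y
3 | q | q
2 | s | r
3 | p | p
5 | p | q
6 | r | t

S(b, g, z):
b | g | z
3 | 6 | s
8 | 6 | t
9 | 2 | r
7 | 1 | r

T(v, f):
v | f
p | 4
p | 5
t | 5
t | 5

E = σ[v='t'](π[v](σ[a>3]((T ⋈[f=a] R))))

σ filters on a, owned by the right side.
E' = σ[v='t'](π[v]((T ⋈[f=a] σ[a>3](R))))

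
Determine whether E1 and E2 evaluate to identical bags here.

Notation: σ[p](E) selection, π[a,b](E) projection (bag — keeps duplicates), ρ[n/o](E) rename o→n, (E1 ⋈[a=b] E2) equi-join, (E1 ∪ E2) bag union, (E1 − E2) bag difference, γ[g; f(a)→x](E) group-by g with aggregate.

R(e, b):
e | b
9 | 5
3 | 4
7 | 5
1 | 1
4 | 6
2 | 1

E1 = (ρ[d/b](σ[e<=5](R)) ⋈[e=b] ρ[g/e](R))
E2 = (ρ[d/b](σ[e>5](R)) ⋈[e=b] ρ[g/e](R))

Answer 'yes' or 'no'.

E1 stepwise |·|:
  R → 6
  σ[e<=5](R) → 4
  ρ[d/b](σ[e<=5](R)) → 4
  R → 6
  ρ[g/e](R) → 6
  (ρ[d/b](σ[e<=5](R)) ⋈[e=b] ρ[g/e](R)) → 3
E2 stepwise |·|:
  R → 6
  σ[e>5](R) → 2
  ρ[d/b](σ[e>5](R)) → 2
  R → 6
  ρ[g/e](R) → 6
  (ρ[d/b](σ[e>5](R)) ⋈[e=b] ρ[g/e](R)) → 0

E1 result:
e | d | g | b
1 | 1 | 1 | 1
1 | 1 | 2 | 1
4 | 6 | 3 | 4
E2 result:
e | d | g | b
(0 rows)
Witness: (4, 6, 3, 4) appears 1× in E1 but 0× in E2.

no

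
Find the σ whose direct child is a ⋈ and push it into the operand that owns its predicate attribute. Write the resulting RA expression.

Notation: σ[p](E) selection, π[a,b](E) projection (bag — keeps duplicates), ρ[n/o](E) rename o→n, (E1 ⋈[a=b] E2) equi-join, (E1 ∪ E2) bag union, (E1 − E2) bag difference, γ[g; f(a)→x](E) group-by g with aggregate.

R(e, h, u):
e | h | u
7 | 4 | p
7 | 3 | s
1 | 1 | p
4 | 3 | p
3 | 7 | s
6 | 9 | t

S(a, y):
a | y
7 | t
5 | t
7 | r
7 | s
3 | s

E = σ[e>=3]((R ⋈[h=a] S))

σ filters on e, owned by the left side.
E' = (σ[e>=3](R) ⋈[h=a] S)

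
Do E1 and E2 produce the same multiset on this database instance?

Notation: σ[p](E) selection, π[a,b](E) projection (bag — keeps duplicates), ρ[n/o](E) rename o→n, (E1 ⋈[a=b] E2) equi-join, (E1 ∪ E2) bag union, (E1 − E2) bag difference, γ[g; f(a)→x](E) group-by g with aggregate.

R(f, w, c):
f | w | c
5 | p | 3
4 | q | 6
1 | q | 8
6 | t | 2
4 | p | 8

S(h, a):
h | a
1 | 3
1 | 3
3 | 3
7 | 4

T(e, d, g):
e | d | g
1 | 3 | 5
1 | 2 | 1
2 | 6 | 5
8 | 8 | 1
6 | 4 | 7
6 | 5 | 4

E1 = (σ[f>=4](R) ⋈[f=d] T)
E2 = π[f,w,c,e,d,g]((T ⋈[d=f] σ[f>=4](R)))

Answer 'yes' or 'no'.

E1 subexpression sizes:
  R → 5
  σ[f>=4](R) → 4
  T → 6
  (σ[f>=4](R) ⋈[f=d] T) → 4
E2 subexpression sizes:
  T → 6
  R → 5
  σ[f>=4](R) → 4
  (T ⋈[d=f] σ[f>=4](R)) → 4
  π[f,w,c,e,d,g]((T ⋈[d=f] σ[f>=4](R))) → 4

E1 and E2 produce the same multiset:
f | w | c | e | d | g
4 | p | 8 | 6 | 4 | 7
4 | q | 6 | 6 | 4 | 7
5 | p | 3 | 6 | 5 | 4
6 | t | 2 | 2 | 6 | 5

yes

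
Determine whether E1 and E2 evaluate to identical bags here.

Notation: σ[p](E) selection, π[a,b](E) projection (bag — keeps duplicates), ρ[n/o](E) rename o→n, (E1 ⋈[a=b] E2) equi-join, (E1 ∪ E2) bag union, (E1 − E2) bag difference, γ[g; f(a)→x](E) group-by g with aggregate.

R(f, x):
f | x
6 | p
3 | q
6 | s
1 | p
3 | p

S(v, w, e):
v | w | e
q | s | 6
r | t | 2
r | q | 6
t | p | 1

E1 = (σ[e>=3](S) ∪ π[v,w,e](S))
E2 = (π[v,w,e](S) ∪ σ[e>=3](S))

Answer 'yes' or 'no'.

E1 per-node cardinality:
  S → 4
  σ[e>=3](S) → 2
  S → 4
  π[v,w,e](S) → 4
  (σ[e>=3](S) ∪ π[v,w,e](S)) → 6
E2 per-node cardinality:
  S → 4
  π[v,w,e](S) → 4
  S → 4
  σ[e>=3](S) → 2
  (π[v,w,e](S) ∪ σ[e>=3](S)) → 6

E1 and E2 produce the same multiset:
v | w | e
q | s | 6
q | s | 6
r | q | 6
r | q | 6
r | t | 2
t | p | 1

yes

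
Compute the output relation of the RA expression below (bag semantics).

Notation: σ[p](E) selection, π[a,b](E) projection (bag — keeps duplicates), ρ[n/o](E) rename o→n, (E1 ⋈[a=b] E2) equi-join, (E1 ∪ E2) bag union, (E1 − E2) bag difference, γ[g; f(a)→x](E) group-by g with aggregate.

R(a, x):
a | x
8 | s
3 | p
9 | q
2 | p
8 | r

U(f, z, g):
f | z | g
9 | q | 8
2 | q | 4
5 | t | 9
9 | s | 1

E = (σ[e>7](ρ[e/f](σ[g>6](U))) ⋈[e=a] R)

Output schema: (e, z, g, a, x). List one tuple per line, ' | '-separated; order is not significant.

Row counts bottom-up:
  U → 4
  σ[g>6](U) → 2
  ρ[e/f](σ[g>6](U)) → 2
  σ[e>7](ρ[e/f](σ[g>6](U))) → 1
  R → 5
  (σ[e>7](ρ[e/f](σ[g>6](U))) ⋈[e=a] R) → 1

== RESULT ==
e | z | g | a | x
9 | q | 8 | 9 | q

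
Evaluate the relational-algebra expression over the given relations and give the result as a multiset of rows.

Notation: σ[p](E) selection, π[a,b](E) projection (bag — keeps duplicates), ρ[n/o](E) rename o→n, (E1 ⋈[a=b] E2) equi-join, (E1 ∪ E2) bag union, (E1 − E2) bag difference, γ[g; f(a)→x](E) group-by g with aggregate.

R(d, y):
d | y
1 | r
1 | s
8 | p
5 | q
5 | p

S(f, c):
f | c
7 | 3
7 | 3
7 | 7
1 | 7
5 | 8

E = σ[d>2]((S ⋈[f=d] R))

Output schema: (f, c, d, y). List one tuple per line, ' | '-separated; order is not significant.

Per-node cardinality:
  S → 5
  R → 5
  (S ⋈[f=d] R) → 4
  σ[d>2]((S ⋈[f=d] R)) → 2

== RESULT ==
f | c | d | y
5 | 8 | 5 | p
5 | 8 | 5 | q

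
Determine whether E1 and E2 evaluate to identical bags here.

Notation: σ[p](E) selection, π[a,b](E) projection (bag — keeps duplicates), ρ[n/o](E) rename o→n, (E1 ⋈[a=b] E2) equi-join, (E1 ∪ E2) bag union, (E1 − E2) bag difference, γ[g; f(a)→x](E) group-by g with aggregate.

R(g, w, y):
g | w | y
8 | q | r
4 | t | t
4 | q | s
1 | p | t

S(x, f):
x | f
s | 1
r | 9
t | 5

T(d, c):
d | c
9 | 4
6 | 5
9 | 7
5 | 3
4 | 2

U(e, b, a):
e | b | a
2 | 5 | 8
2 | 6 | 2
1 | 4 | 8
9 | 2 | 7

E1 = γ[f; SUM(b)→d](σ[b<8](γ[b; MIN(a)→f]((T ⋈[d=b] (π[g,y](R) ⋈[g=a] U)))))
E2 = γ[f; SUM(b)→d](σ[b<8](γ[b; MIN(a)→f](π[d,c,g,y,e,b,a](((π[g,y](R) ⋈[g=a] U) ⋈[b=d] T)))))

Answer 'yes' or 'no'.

E1 stepwise |·|:
  T → 5
  R → 4
  π[g,y](R) → 4
  U → 4
  (π[g,y](R) ⋈[g=a] U) → 2
  (T ⋈[d=b] (π[g,y](R) ⋈[g=a] U)) → 2
  γ[b; MIN(a)→f]((T ⋈[d=b] (π[g,y](R) ⋈[g=a] U))) → 2
  σ[b<8](γ[b; MIN(a)→f]((T ⋈[d=b] (π[g,y](R) ⋈[g=a] U)))) → 2
  γ[f; SUM(b)→d](σ[b<8](γ[b; MIN(a)→f]((T ⋈[d=b] (π[g,y](R) ⋈[g=a] U))))) → 1
E2 stepwise |·|:
  R → 4
  π[g,y](R) → 4
  U → 4
  (π[g,y](R) ⋈[g=a] U) → 2
  T → 5
  ((π[g,y](R) ⋈[g=a] U) ⋈[b=d] T) → 2
  π[d,c,g,y,e,b,a](((π[g,y](R) ⋈[g=a] U) ⋈[b=d] T)) → 2
  γ[b; MIN(a)→f](π[d,c,g,y,e,b,a](((π[g,y](R) ⋈[g=a] U) ⋈[b=d] T))) → 2
  σ[b<8](γ[b; MIN(a)→f](π[d,c,g,y,e,b,a](((π[g,y](R) ⋈[g=a] U) ⋈[b=d] T)))) → 2
  γ[f; SUM(b)→d](σ[b<8](γ[b; MIN(a)→f](π[d,c,g,y,e,b,a](((π[g,y](R) ⋈[g=a] U) ⋈[b=d] T))))) → 1

E1 and E2 produce the same multiset:
f | d
8 | 9

yes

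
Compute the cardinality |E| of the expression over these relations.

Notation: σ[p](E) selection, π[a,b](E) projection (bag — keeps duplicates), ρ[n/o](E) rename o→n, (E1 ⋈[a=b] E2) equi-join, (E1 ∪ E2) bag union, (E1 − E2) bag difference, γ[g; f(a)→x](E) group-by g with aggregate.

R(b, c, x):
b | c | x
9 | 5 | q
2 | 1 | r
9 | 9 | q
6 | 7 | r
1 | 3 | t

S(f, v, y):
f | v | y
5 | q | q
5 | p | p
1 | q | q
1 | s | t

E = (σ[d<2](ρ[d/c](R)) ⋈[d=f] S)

Stepwise |·|:
  R → 5
  ρ[d/c](R) → 5
  σ[d<2](ρ[d/c](R)) → 1
  S → 4
  (σ[d<2](ρ[d/c](R)) ⋈[d=f] S) → 2

|E| = 2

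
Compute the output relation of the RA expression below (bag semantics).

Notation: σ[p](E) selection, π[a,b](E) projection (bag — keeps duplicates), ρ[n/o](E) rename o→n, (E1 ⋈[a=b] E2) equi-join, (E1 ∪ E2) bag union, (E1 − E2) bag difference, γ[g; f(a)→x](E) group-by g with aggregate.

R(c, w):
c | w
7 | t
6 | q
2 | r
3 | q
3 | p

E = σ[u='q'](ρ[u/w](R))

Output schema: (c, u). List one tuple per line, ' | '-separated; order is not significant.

Stepwise |·|:
  R → 5
  ρ[u/w](R) → 5
  σ[u='q'](ρ[u/w](R)) → 2

== RESULT ==
c | u
3 | q
6 | q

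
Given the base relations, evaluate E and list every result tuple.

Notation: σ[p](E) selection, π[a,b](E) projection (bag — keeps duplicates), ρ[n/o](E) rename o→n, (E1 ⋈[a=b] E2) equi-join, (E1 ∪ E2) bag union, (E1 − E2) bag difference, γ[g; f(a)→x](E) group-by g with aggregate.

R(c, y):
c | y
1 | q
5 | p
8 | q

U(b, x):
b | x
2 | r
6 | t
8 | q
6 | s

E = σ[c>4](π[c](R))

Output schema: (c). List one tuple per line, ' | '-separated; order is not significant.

Stepwise |·|:
  R → 3
  π[c](R) → 3
  σ[c>4](π[c](R)) → 2

== RESULT ==
c
5
8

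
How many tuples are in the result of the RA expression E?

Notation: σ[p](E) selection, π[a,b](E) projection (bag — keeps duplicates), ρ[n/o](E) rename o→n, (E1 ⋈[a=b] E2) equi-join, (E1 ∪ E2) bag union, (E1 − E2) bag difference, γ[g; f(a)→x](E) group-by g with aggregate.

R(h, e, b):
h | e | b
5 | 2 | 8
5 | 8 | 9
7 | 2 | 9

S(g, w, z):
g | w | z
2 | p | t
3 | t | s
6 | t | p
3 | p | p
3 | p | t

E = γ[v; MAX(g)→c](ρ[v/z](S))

Stepwise |·|:
  S → 5
  ρ[v/z](S) → 5
  γ[v; MAX(g)→c](ρ[v/z](S)) → 3

|E| = 3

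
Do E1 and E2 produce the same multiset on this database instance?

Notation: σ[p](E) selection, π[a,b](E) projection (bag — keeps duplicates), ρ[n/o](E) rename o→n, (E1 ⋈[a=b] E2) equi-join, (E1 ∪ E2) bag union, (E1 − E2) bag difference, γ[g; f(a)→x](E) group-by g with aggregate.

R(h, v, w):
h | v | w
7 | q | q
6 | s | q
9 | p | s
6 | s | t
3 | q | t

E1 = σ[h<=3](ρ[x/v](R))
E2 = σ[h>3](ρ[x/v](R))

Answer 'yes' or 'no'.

E1 per-node cardinality:
  R → 5
  ρ[x/v](R) → 5
  σ[h<=3](ρ[x/v](R)) → 1
E2 per-node cardinality:
  R → 5
  ρ[x/v](R) → 5
  σ[h>3](ρ[x/v](R)) → 4

E1 result:
h | x | w
3 | q | t
E2 result:
h | x | w
6 | s | q
6 | s | t
7 | q | q
9 | p | s
Witness: (3, 'q', 't') appears 1× in E1 but 0× in E2.

no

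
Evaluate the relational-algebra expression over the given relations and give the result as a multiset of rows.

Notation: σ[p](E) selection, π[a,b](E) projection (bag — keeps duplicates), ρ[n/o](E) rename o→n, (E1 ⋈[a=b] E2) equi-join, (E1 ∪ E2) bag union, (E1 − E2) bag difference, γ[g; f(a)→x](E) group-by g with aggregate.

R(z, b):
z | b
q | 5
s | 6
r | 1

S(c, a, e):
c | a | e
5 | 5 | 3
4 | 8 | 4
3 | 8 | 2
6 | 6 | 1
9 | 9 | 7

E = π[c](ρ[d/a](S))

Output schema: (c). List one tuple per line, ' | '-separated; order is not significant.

Subexpression sizes:
  S → 5
  ρ[d/a](S) → 5
  π[c](ρ[d/a](S)) → 5

== RESULT ==
c
3
4
5
6
9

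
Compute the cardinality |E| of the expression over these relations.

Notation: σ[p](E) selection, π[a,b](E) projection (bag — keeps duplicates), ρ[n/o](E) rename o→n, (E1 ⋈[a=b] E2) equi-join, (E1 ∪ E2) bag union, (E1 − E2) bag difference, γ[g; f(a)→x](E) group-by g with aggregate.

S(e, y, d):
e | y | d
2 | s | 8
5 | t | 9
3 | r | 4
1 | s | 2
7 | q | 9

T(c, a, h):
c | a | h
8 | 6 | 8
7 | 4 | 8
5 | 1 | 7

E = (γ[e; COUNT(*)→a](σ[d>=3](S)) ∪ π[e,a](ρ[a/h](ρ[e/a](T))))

Stepwise |·|:
  S → 5
  σ[d>=3](S) → 4
  γ[e; COUNT(*)→a](σ[d>=3](S)) → 4
  T → 3
  ρ[e/a](T) → 3
  ρ[a/h](ρ[e/a](T)) → 3
  π[e,a](ρ[a/h](ρ[e/a](T))) → 3
  (γ[e; COUNT(*)→a](σ[d>=3](S)) ∪ π[e,a](ρ[a/h](ρ[e/a](T)))) → 7

|E| = 7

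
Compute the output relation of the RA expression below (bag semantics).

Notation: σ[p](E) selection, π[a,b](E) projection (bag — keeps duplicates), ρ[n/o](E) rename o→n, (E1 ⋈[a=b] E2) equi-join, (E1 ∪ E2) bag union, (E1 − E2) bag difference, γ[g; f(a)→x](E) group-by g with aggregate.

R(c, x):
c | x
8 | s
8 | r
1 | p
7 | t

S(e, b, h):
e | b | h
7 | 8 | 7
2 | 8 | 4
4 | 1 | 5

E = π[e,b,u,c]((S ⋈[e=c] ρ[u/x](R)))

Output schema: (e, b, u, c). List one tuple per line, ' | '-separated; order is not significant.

Stepwise |·|:
  S → 3
  R → 4
  ρ[u/x](R) → 4
  (S ⋈[e=c] ρ[u/x](R)) → 1
  π[e,b,u,c]((S ⋈[e=c] ρ[u/x](R))) → 1

== RESULT ==
e | b | u | c
7 | 8 | t | 7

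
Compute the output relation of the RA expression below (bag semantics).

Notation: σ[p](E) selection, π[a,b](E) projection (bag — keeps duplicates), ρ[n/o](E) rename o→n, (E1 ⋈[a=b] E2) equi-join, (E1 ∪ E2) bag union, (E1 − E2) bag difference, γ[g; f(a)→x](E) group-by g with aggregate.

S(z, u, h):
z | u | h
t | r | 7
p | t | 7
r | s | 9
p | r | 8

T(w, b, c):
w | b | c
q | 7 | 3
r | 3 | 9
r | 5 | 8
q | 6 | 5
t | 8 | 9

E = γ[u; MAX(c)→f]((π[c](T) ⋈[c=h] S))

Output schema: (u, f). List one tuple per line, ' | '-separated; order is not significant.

Stepwise |·|:
  T → 5
  π[c](T) → 5
  S → 4
  (π[c](T) ⋈[c=h] S) → 3
  γ[u; MAX(c)→f]((π[c](T) ⋈[c=h] S)) → 2

== RESULT ==
u | f
r | 8
s | 9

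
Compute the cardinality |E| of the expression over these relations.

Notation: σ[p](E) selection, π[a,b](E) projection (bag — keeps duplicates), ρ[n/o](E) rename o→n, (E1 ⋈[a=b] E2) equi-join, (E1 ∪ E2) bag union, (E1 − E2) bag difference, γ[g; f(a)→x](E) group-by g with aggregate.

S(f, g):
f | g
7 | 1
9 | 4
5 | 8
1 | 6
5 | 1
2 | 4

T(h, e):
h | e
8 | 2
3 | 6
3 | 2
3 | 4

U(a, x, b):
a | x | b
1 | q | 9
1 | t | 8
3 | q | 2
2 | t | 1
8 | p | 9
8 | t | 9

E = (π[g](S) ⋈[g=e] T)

Subexpression sizes:
  S → 6
  π[g](S) → 6
  T → 4
  (π[g](S) ⋈[g=e] T) → 3

|E| = 3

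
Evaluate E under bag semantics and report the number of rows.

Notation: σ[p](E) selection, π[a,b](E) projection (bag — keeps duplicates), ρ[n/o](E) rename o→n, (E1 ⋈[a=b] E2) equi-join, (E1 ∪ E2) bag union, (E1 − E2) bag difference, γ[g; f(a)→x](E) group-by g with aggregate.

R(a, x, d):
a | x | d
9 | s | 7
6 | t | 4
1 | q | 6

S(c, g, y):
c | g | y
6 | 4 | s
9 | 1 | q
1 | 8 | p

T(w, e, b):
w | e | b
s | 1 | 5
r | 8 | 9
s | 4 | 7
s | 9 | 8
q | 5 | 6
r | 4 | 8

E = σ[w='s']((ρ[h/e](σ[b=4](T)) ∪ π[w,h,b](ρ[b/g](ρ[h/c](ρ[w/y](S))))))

Subexpression sizes:
  T → 6
  σ[b=4](T) → 0
  ρ[h/e](σ[b=4](T)) → 0
  S → 3
  ρ[w/y](S) → 3
  ρ[h/c](ρ[w/y](S)) → 3
  ρ[b/g](ρ[h/c](ρ[w/y](S))) → 3
  π[w,h,b](ρ[b/g](ρ[h/c](ρ[w/y](S)))) → 3
  (ρ[h/e](σ[b=4](T)) ∪ π[w,h,b](ρ[b/g](ρ[h/c](ρ[w/y](S))))) → 3
  σ[w='s']((ρ[h/e](σ[b=4](T)) ∪ π[w,h,b](ρ[b/g](ρ[h/c](ρ[w/y](S)))))) → 1

|E| = 1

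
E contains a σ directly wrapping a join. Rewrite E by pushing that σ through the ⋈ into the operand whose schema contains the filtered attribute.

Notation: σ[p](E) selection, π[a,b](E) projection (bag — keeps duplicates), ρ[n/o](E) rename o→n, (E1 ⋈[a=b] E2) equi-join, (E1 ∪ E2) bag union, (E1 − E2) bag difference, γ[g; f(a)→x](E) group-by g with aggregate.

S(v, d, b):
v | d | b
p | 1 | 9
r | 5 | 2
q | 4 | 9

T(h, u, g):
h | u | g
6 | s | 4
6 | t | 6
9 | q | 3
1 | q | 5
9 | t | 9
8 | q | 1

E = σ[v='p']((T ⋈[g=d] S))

σ filters on v, owned by the right side.
E' = (T ⋈[g=d] σ[v='p'](S))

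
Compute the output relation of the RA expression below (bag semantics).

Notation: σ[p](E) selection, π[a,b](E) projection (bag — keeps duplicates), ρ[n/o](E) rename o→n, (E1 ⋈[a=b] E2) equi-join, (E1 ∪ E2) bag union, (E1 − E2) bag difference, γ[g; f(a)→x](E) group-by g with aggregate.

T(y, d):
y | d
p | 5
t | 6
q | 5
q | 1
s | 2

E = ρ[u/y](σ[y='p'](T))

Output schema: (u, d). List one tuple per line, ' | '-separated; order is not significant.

Per-node cardinality:
  T → 5
  σ[y='p'](T) → 1
  ρ[u/y](σ[y='p'](T)) → 1

== RESULT ==
u | d
p | 5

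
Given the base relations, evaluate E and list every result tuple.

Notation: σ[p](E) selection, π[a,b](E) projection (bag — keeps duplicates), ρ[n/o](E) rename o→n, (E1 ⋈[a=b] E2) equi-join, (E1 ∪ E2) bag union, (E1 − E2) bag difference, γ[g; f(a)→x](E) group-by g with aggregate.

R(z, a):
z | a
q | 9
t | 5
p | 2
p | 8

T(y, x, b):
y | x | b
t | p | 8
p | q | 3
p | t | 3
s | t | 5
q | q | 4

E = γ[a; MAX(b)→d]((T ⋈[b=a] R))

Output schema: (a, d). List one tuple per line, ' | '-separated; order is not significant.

Row counts bottom-up:
  T → 5
  R → 4
  (T ⋈[b=a] R) → 2
  γ[a; MAX(b)→d]((T ⋈[b=a] R)) → 2

== RESULT ==
a | d
5 | 5
8 | 8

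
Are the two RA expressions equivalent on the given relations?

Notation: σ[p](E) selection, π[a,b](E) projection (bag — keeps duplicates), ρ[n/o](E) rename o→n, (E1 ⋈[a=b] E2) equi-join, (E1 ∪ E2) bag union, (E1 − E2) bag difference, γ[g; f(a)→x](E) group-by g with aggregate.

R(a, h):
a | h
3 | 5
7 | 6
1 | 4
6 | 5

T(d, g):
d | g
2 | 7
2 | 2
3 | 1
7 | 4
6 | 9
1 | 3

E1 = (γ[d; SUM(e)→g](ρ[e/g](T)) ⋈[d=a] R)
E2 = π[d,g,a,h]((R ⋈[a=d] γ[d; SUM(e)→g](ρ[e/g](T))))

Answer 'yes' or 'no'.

E1 subexpression sizes:
  T → 6
  ρ[e/g](T) → 6
  γ[d; SUM(e)→g](ρ[e/g](T)) → 5
  R → 4
  (γ[d; SUM(e)→g](ρ[e/g](T)) ⋈[d=a] R) → 4
E2 subexpression sizes:
  R → 4
  T → 6
  ρ[e/g](T) → 6
  γ[d; SUM(e)→g](ρ[e/g](T)) → 5
  (R ⋈[a=d] γ[d; SUM(e)→g](ρ[e/g](T))) → 4
  π[d,g,a,h]((R ⋈[a=d] γ[d; SUM(e)→g](ρ[e/g](T)))) → 4

E1 and E2 produce the same multiset:
d | g | a | h
1 | 3 | 1 | 4
3 | 1 | 3 | 5
6 | 9 | 6 | 5
7 | 4 | 7 | 6

yes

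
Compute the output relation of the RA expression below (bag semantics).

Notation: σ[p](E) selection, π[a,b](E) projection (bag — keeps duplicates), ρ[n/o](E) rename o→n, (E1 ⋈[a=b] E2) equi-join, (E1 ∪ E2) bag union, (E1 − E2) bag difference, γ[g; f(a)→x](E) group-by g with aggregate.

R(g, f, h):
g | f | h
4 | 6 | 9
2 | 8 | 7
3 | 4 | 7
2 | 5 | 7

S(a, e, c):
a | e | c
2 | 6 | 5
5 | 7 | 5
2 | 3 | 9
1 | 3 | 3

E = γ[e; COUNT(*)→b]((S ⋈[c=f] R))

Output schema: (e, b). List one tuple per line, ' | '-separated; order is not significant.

Stepwise |·|:
  S → 4
  R → 4
  (S ⋈[c=f] R) → 2
  γ[e; COUNT(*)→b]((S ⋈[c=f] R)) → 2

== RESULT ==
e | b
6 | 1
7 | 1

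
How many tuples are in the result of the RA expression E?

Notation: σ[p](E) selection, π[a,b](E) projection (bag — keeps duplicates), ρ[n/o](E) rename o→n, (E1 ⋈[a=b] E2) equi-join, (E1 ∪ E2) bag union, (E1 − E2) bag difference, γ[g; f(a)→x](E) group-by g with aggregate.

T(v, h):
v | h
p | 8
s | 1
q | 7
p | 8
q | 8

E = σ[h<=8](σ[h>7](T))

Stepwise |·|:
  T → 5
  σ[h>7](T) → 3
  σ[h<=8](σ[h>7](T)) → 3

|E| = 3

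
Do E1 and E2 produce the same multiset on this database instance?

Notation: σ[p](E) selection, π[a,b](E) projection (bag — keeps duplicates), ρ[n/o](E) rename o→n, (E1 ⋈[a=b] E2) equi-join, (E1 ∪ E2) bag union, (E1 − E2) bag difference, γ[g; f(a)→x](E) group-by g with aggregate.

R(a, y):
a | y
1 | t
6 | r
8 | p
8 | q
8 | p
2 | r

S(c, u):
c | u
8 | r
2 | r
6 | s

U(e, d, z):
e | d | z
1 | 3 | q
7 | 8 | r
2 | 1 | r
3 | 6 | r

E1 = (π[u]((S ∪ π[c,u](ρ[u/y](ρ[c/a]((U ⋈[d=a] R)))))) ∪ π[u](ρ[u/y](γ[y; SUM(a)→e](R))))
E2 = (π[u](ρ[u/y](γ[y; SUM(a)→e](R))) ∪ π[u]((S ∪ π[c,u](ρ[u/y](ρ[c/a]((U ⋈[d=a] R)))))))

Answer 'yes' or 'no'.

E1 subexpression sizes:
  S → 3
  U → 4
  R → 6
  (U ⋈[d=a] R) → 5
  ρ[c/a]((U ⋈[d=a] R)) → 5
  ρ[u/y](ρ[c/a]((U ⋈[d=a] R))) → 5
  π[c,u](ρ[u/y](ρ[c/a]((U ⋈[d=a] R)))) → 5
  (S ∪ π[c,u](ρ[u/y](ρ[c/a]((U ⋈[d=a] R))))) → 8
  π[u]((S ∪ π[c,u](ρ[u/y](ρ[c/a]((U ⋈[d=a] R)))))) → 8
  R → 6
  γ[y; SUM(a)→e](R) → 4
  ρ[u/y](γ[y; SUM(a)→e](R)) → 4
  π[u](ρ[u/y](γ[y; SUM(a)→e](R))) → 4
  (π[u]((S ∪ π[c,u](ρ[u/y](ρ[c/a]((U ⋈[d=a] R)))))) ∪ π[u](ρ[u/y](γ[y; SUM(a)→e](R)))) → 12
E2 subexpression sizes:
  R → 6
  γ[y; SUM(a)→e](R) → 4
  ρ[u/y](γ[y; SUM(a)→e](R)) → 4
  π[u](ρ[u/y](γ[y; SUM(a)→e](R))) → 4
  S → 3
  U → 4
  R → 6
  (U ⋈[d=a] R) → 5
  ρ[c/a]((U ⋈[d=a] R)) → 5
  ρ[u/y](ρ[c/a]((U ⋈[d=a] R))) → 5
  π[c,u](ρ[u/y](ρ[c/a]((U ⋈[d=a] R)))) → 5
  (S ∪ π[c,u](ρ[u/y](ρ[c/a]((U ⋈[d=a] R))))) → 8
  π[u]((S ∪ π[c,u](ρ[u/y](ρ[c/a]((U ⋈[d=a] R)))))) → 8
  (π[u](ρ[u/y](γ[y; SUM(a)→e](R))) ∪ π[u]((S ∪ π[c,u](ρ[u/y](ρ[c/a]((U ⋈[d=a] R))))))) → 12

E1 and E2 produce the same multiset:
u
p
p
p
q
q
r
r
r
r
s
t
t

yes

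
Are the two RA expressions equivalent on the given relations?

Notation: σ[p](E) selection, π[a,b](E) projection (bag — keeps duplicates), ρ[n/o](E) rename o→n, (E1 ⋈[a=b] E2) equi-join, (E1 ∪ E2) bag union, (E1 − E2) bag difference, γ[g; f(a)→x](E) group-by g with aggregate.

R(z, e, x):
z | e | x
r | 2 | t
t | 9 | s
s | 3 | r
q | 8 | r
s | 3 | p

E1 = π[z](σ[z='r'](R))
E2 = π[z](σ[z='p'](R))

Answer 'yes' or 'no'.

E1 per-node cardinality:
  R → 5
  σ[z='r'](R) → 1
  π[z](σ[z='r'](R)) → 1
E2 per-node cardinality:
  R → 5
  σ[z='p'](R) → 0
  π[z](σ[z='p'](R)) → 0

E1 result:
z
r
E2 result:
z
(0 rows)
Witness: ('r',) appears 1× in E1 but 0× in E2.

no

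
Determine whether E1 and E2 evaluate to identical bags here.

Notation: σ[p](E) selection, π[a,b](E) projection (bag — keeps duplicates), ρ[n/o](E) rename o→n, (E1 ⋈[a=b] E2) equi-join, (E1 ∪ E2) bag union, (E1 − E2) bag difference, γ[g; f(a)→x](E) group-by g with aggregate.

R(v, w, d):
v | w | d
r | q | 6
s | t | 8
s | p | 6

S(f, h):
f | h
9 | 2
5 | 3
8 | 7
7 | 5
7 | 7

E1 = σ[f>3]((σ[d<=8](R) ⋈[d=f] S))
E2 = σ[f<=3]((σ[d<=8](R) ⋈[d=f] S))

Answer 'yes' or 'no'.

E1 stepwise |·|:
  R → 3
  σ[d<=8](R) → 3
  S → 5
  (σ[d<=8](R) ⋈[d=f] S) → 1
  σ[f>3]((σ[d<=8](R) ⋈[d=f] S)) → 1
E2 stepwise |·|:
  R → 3
  σ[d<=8](R) → 3
  S → 5
  (σ[d<=8](R) ⋈[d=f] S) → 1
  σ[f<=3]((σ[d<=8](R) ⋈[d=f] S)) → 0

E1 result:
v | w | d | f | h
s | t | 8 | 8 | 7
E2 result:
v | w | d | f | h
(0 rows)
Witness: ('s', 't', 8, 8, 7) appears 1× in E1 but 0× in E2.

no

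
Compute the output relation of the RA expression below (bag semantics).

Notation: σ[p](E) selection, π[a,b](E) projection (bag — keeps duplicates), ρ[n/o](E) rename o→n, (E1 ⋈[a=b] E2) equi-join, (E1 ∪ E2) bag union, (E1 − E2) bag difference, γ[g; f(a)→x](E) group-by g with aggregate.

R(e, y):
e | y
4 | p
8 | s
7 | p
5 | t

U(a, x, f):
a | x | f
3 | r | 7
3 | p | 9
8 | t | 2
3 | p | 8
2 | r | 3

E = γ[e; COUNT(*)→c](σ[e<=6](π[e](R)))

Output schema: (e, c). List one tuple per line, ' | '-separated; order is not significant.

Per-node cardinality:
  R → 4
  π[e](R) → 4
  σ[e<=6](π[e](R)) → 2
  γ[e; COUNT(*)→c](σ[e<=6](π[e](R))) → 2

== RESULT ==
e | c
4 | 1
5 | 1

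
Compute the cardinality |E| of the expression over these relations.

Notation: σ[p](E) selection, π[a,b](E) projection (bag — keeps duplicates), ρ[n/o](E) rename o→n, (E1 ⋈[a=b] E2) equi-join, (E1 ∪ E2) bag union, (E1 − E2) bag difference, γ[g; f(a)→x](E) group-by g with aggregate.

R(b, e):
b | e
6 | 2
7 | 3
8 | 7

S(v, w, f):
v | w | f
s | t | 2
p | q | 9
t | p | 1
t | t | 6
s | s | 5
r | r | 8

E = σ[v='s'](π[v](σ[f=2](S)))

Subexpression sizes:
  S → 6
  σ[f=2](S) → 1
  π[v](σ[f=2](S)) → 1
  σ[v='s'](π[v](σ[f=2](S))) → 1

|E| = 1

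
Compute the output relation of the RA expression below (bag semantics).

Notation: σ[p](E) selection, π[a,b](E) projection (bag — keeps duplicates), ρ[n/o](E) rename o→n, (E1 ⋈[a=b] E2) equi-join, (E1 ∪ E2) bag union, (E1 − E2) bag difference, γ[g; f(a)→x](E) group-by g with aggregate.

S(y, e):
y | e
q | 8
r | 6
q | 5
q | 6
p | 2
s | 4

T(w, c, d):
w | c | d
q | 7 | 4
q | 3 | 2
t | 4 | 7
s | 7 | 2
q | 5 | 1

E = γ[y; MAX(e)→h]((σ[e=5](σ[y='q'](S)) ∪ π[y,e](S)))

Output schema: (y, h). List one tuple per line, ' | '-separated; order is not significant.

Row counts bottom-up:
  S → 6
  σ[y='q'](S) → 3
  σ[e=5](σ[y='q'](S)) → 1
  S → 6
  π[y,e](S) → 6
  (σ[e=5](σ[y='q'](S)) ∪ π[y,e](S)) → 7
  γ[y; MAX(e)→h]((σ[e=5](σ[y='q'](S)) ∪ π[y,e](S))) → 4

== RESULT ==
y | h
p | 2
q | 8
r | 6
s | 4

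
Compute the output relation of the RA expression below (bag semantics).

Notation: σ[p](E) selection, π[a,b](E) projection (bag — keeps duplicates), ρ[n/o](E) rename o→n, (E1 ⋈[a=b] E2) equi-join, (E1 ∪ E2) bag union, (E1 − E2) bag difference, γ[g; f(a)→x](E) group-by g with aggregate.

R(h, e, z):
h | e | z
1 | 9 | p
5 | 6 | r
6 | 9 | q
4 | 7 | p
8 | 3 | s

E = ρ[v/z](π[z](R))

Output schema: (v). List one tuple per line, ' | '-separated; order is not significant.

Subexpression sizes:
  R → 5
  π[z](R) → 5
  ρ[v/z](π[z](R)) → 5

== RESULT ==
v
p
p
q
r
s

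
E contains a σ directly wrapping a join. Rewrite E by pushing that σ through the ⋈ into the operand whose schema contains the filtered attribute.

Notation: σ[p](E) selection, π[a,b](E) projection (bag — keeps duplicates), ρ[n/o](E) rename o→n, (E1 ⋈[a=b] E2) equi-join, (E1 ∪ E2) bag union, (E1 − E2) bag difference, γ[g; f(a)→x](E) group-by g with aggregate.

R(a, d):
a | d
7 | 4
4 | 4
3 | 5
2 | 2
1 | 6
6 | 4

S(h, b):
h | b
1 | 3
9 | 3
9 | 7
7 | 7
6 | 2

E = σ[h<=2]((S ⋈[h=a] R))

σ filters on h, owned by the left side.
E' = (σ[h<=2](S) ⋈[h=a] R)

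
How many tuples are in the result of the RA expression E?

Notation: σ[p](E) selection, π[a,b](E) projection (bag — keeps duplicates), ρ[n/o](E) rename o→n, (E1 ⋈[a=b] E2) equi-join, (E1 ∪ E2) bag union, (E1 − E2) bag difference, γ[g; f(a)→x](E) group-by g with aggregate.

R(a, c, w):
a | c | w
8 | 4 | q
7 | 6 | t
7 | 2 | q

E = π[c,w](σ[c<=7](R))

Per-node cardinality:
  R → 3
  σ[c<=7](R) → 3
  π[c,w](σ[c<=7](R)) → 3

|E| = 3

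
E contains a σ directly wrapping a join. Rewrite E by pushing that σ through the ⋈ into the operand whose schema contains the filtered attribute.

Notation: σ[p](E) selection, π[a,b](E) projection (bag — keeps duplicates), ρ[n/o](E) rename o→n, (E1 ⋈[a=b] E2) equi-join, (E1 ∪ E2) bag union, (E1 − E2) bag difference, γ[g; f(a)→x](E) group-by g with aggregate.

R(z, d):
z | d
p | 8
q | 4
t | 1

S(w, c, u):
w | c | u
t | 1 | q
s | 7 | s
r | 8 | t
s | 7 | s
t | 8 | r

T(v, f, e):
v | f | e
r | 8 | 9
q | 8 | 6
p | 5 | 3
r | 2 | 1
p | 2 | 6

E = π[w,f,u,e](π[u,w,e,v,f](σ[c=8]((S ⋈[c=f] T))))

σ filters on c, owned by the left side.
E' = π[w,f,u,e](π[u,w,e,v,f]((σ[c=8](S) ⋈[c=f] T)))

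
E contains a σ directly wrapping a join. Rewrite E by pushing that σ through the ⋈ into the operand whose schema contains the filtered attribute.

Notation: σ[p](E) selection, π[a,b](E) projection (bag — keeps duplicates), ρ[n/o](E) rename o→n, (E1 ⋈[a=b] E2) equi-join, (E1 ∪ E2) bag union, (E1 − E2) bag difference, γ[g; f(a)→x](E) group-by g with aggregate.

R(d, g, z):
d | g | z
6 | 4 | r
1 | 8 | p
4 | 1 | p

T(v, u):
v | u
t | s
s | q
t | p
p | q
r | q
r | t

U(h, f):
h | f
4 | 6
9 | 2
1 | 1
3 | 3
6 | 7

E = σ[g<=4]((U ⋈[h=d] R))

σ filters on g, owned by the right side.
E' = (U ⋈[h=d] σ[g<=4](R))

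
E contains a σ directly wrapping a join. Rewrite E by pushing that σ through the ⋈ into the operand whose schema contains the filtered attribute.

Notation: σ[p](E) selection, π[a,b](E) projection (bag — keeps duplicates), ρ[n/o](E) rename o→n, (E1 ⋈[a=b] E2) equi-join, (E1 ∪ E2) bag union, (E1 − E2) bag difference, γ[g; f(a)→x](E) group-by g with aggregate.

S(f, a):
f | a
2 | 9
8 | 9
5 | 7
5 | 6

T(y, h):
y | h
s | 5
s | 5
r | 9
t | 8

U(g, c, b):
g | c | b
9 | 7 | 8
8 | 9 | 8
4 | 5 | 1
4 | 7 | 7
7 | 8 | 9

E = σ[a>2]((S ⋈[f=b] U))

σ filters on a, owned by the left side.
E' = (σ[a>2](S) ⋈[f=b] U)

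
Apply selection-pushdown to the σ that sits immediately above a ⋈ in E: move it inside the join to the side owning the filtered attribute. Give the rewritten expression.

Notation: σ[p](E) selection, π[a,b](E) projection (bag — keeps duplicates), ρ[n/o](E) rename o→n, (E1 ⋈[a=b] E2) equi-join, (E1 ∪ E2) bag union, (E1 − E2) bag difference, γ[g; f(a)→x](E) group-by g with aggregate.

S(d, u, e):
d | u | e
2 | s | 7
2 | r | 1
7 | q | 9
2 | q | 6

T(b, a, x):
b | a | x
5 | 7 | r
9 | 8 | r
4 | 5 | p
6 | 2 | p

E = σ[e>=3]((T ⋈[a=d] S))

σ filters on e, owned by the right side.
E' = (T ⋈[a=d] σ[e>=3](S))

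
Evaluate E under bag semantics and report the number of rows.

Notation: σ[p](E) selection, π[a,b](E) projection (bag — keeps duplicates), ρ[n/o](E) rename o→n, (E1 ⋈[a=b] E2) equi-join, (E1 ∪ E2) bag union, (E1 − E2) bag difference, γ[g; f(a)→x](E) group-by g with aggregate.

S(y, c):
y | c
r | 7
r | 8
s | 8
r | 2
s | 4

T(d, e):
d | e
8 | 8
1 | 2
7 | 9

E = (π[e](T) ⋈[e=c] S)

Row counts bottom-up:
  T → 3
  π[e](T) → 3
  S → 5
  (π[e](T) ⋈[e=c] S) → 3

|E| = 3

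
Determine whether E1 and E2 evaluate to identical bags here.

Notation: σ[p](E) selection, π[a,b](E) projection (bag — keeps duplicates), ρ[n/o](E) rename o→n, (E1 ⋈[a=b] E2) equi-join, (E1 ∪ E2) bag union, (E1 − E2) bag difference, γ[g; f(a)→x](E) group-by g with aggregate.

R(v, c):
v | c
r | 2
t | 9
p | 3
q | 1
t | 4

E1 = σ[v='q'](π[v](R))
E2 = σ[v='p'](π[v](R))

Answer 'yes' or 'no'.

E1 subexpression sizes:
  R → 5
  π[v](R) → 5
  σ[v='q'](π[v](R)) → 1
E2 subexpression sizes:
  R → 5
  π[v](R) → 5
  σ[v='p'](π[v](R)) → 1

E1 result:
v
q
E2 result:
v
p
Witness: ('p',) appears 0× in E1 but 1× in E2.

no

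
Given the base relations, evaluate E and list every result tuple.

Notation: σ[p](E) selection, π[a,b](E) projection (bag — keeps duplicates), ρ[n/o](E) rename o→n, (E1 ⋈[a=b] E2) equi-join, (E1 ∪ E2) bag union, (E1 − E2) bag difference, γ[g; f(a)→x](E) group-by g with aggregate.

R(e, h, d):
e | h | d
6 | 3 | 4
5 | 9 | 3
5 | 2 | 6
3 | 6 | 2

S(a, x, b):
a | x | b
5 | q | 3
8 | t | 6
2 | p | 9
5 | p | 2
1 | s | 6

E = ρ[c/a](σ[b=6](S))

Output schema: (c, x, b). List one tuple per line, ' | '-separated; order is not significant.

Subexpression sizes:
  S → 5
  σ[b=6](S) → 2
  ρ[c/a](σ[b=6](S)) → 2

== RESULT ==
c | x | b
1 | s | 6
8 | t | 6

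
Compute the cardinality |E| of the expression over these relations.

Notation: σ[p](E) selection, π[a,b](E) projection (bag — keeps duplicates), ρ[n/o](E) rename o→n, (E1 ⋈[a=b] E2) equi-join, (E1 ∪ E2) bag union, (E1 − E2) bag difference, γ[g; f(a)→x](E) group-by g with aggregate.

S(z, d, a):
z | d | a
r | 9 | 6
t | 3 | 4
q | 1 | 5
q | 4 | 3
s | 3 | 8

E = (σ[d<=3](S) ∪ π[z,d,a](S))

Row counts bottom-up:
  S → 5
  σ[d<=3](S) → 3
  S → 5
  π[z,d,a](S) → 5
  (σ[d<=3](S) ∪ π[z,d,a](S)) → 8

|E| = 8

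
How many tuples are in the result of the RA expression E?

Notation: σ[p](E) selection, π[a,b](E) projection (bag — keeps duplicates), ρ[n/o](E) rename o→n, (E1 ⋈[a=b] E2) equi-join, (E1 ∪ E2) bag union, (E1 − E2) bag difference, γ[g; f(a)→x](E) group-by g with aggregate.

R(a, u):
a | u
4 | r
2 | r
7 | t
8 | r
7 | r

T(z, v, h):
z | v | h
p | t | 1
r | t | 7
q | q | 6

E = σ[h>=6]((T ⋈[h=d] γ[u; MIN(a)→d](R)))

Per-node cardinality:
  T → 3
  R → 5
  γ[u; MIN(a)→d](R) → 2
  (T ⋈[h=d] γ[u; MIN(a)→d](R)) → 1
  σ[h>=6]((T ⋈[h=d] γ[u; MIN(a)→d](R))) → 1

|E| = 1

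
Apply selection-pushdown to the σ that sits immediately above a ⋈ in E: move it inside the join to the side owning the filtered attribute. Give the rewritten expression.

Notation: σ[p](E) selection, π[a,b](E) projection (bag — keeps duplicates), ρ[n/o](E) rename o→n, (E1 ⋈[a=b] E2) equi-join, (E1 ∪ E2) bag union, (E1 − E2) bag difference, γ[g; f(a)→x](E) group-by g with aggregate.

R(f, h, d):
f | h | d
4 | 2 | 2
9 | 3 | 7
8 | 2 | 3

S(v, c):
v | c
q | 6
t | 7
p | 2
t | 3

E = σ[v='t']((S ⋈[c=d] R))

σ filters on v, owned by the left side.
E' = (σ[v='t'](S) ⋈[c=d] R)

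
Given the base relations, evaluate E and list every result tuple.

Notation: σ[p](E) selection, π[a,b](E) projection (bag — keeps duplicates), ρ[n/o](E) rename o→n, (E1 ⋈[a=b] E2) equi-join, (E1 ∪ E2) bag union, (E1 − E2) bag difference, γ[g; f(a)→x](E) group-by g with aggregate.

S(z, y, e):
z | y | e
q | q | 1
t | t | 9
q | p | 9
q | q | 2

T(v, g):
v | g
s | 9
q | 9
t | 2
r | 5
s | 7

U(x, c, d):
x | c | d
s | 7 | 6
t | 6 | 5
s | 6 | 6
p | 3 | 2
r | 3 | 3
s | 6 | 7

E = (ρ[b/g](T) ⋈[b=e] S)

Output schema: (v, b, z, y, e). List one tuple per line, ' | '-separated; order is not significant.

Stepwise |·|:
  T → 5
  ρ[b/g](T) → 5
  S → 4
  (ρ[b/g](T) ⋈[b=e] S) → 5

== RESULT ==
v | b | z | y | e
q | 9 | q | p | 9
q | 9 | t | t | 9
s | 9 | q | p | 9
s | 9 | t | t | 9
t | 2 | q | q | 2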